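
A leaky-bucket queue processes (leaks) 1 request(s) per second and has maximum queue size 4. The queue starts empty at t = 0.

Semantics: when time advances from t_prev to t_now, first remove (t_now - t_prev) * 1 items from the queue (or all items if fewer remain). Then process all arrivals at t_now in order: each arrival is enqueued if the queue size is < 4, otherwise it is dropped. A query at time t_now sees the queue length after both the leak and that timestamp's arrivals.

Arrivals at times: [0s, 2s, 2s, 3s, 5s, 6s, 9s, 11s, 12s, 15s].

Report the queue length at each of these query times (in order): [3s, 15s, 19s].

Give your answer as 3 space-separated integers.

Answer: 2 1 0

Derivation:
Queue lengths at query times:
  query t=3s: backlog = 2
  query t=15s: backlog = 1
  query t=19s: backlog = 0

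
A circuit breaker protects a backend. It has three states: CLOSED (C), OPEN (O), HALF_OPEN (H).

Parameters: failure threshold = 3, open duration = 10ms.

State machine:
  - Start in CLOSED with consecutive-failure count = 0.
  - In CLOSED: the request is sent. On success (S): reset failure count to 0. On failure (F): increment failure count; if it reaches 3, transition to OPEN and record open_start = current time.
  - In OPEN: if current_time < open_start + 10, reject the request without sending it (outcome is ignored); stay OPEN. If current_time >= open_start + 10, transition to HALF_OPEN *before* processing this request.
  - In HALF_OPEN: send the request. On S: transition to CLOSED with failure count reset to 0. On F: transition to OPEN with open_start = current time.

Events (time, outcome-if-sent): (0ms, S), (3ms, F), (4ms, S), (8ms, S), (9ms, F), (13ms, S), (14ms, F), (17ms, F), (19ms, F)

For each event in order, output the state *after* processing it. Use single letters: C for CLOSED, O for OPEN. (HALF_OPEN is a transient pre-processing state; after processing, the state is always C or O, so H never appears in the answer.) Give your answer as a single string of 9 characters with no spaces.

State after each event:
  event#1 t=0ms outcome=S: state=CLOSED
  event#2 t=3ms outcome=F: state=CLOSED
  event#3 t=4ms outcome=S: state=CLOSED
  event#4 t=8ms outcome=S: state=CLOSED
  event#5 t=9ms outcome=F: state=CLOSED
  event#6 t=13ms outcome=S: state=CLOSED
  event#7 t=14ms outcome=F: state=CLOSED
  event#8 t=17ms outcome=F: state=CLOSED
  event#9 t=19ms outcome=F: state=OPEN

Answer: CCCCCCCCO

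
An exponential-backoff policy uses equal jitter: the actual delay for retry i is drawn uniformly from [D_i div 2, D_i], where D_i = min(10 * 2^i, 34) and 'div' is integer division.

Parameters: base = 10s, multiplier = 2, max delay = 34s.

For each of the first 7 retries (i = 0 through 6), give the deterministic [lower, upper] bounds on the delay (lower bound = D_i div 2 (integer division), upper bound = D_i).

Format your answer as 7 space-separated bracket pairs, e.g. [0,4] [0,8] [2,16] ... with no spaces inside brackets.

Computing bounds per retry:
  i=0: D_i=min(10*2^0,34)=10, bounds=[5,10]
  i=1: D_i=min(10*2^1,34)=20, bounds=[10,20]
  i=2: D_i=min(10*2^2,34)=34, bounds=[17,34]
  i=3: D_i=min(10*2^3,34)=34, bounds=[17,34]
  i=4: D_i=min(10*2^4,34)=34, bounds=[17,34]
  i=5: D_i=min(10*2^5,34)=34, bounds=[17,34]
  i=6: D_i=min(10*2^6,34)=34, bounds=[17,34]

Answer: [5,10] [10,20] [17,34] [17,34] [17,34] [17,34] [17,34]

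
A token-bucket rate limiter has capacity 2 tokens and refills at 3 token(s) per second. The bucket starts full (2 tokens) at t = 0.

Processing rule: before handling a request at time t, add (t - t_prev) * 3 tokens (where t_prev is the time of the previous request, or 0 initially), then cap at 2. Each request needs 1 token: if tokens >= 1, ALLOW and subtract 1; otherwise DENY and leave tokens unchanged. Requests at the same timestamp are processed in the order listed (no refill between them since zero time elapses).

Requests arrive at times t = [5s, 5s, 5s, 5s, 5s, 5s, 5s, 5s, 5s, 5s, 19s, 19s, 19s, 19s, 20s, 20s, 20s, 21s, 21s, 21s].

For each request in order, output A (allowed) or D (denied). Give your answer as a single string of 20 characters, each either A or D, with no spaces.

Answer: AADDDDDDDDAADDAADAAD

Derivation:
Simulating step by step:
  req#1 t=5s: ALLOW
  req#2 t=5s: ALLOW
  req#3 t=5s: DENY
  req#4 t=5s: DENY
  req#5 t=5s: DENY
  req#6 t=5s: DENY
  req#7 t=5s: DENY
  req#8 t=5s: DENY
  req#9 t=5s: DENY
  req#10 t=5s: DENY
  req#11 t=19s: ALLOW
  req#12 t=19s: ALLOW
  req#13 t=19s: DENY
  req#14 t=19s: DENY
  req#15 t=20s: ALLOW
  req#16 t=20s: ALLOW
  req#17 t=20s: DENY
  req#18 t=21s: ALLOW
  req#19 t=21s: ALLOW
  req#20 t=21s: DENY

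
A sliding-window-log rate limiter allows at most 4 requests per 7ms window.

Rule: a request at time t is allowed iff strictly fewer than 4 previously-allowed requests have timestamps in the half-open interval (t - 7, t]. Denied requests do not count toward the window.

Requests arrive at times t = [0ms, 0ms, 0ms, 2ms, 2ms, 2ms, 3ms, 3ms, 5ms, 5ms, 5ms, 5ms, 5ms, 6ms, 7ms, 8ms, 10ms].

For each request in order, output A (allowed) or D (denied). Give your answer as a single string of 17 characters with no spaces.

Tracking allowed requests in the window:
  req#1 t=0ms: ALLOW
  req#2 t=0ms: ALLOW
  req#3 t=0ms: ALLOW
  req#4 t=2ms: ALLOW
  req#5 t=2ms: DENY
  req#6 t=2ms: DENY
  req#7 t=3ms: DENY
  req#8 t=3ms: DENY
  req#9 t=5ms: DENY
  req#10 t=5ms: DENY
  req#11 t=5ms: DENY
  req#12 t=5ms: DENY
  req#13 t=5ms: DENY
  req#14 t=6ms: DENY
  req#15 t=7ms: ALLOW
  req#16 t=8ms: ALLOW
  req#17 t=10ms: ALLOW

Answer: AAAADDDDDDDDDDAAA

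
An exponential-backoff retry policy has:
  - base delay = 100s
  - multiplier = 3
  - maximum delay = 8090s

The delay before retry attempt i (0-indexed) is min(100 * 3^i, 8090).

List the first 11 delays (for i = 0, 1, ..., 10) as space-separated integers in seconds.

Computing each delay:
  i=0: min(100*3^0, 8090) = 100
  i=1: min(100*3^1, 8090) = 300
  i=2: min(100*3^2, 8090) = 900
  i=3: min(100*3^3, 8090) = 2700
  i=4: min(100*3^4, 8090) = 8090
  i=5: min(100*3^5, 8090) = 8090
  i=6: min(100*3^6, 8090) = 8090
  i=7: min(100*3^7, 8090) = 8090
  i=8: min(100*3^8, 8090) = 8090
  i=9: min(100*3^9, 8090) = 8090
  i=10: min(100*3^10, 8090) = 8090

Answer: 100 300 900 2700 8090 8090 8090 8090 8090 8090 8090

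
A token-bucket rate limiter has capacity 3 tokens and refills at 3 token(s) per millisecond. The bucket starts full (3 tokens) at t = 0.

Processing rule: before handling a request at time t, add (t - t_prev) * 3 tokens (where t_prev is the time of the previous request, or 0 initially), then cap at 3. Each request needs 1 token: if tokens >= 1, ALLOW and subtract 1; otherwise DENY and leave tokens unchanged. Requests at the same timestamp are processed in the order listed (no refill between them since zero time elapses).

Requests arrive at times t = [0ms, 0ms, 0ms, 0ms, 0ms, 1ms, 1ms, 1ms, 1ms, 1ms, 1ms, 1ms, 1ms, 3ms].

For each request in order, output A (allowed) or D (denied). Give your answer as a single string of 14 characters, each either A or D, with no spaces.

Answer: AAADDAAADDDDDA

Derivation:
Simulating step by step:
  req#1 t=0ms: ALLOW
  req#2 t=0ms: ALLOW
  req#3 t=0ms: ALLOW
  req#4 t=0ms: DENY
  req#5 t=0ms: DENY
  req#6 t=1ms: ALLOW
  req#7 t=1ms: ALLOW
  req#8 t=1ms: ALLOW
  req#9 t=1ms: DENY
  req#10 t=1ms: DENY
  req#11 t=1ms: DENY
  req#12 t=1ms: DENY
  req#13 t=1ms: DENY
  req#14 t=3ms: ALLOW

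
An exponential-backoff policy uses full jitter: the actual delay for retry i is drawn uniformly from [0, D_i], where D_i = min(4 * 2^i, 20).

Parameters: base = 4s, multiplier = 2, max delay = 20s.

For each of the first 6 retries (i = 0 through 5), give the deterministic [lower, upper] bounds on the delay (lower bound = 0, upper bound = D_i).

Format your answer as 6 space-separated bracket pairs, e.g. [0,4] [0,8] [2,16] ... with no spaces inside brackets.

Computing bounds per retry:
  i=0: D_i=min(4*2^0,20)=4, bounds=[0,4]
  i=1: D_i=min(4*2^1,20)=8, bounds=[0,8]
  i=2: D_i=min(4*2^2,20)=16, bounds=[0,16]
  i=3: D_i=min(4*2^3,20)=20, bounds=[0,20]
  i=4: D_i=min(4*2^4,20)=20, bounds=[0,20]
  i=5: D_i=min(4*2^5,20)=20, bounds=[0,20]

Answer: [0,4] [0,8] [0,16] [0,20] [0,20] [0,20]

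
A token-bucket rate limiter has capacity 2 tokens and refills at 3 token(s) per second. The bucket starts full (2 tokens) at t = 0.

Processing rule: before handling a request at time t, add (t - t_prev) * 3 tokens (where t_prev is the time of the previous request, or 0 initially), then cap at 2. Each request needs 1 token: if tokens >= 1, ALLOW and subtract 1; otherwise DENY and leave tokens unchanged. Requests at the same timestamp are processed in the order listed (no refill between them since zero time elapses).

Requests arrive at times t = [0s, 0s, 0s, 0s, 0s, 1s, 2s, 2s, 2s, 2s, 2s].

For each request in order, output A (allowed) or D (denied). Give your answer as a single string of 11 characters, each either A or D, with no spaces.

Simulating step by step:
  req#1 t=0s: ALLOW
  req#2 t=0s: ALLOW
  req#3 t=0s: DENY
  req#4 t=0s: DENY
  req#5 t=0s: DENY
  req#6 t=1s: ALLOW
  req#7 t=2s: ALLOW
  req#8 t=2s: ALLOW
  req#9 t=2s: DENY
  req#10 t=2s: DENY
  req#11 t=2s: DENY

Answer: AADDDAAADDD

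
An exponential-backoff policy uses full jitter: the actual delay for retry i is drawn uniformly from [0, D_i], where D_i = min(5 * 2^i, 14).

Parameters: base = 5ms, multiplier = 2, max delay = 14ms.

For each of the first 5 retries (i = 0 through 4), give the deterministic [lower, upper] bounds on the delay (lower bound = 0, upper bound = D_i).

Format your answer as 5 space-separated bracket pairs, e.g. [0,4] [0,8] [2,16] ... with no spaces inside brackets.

Answer: [0,5] [0,10] [0,14] [0,14] [0,14]

Derivation:
Computing bounds per retry:
  i=0: D_i=min(5*2^0,14)=5, bounds=[0,5]
  i=1: D_i=min(5*2^1,14)=10, bounds=[0,10]
  i=2: D_i=min(5*2^2,14)=14, bounds=[0,14]
  i=3: D_i=min(5*2^3,14)=14, bounds=[0,14]
  i=4: D_i=min(5*2^4,14)=14, bounds=[0,14]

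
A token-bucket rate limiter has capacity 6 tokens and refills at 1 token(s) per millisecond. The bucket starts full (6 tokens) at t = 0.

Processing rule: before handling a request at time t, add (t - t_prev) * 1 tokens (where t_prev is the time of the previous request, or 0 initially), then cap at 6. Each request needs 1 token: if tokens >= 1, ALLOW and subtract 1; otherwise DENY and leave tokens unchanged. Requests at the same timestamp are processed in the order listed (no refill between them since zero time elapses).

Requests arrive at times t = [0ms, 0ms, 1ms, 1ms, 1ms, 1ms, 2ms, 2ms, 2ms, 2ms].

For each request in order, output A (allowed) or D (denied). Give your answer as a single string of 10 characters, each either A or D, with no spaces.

Answer: AAAAAAAADD

Derivation:
Simulating step by step:
  req#1 t=0ms: ALLOW
  req#2 t=0ms: ALLOW
  req#3 t=1ms: ALLOW
  req#4 t=1ms: ALLOW
  req#5 t=1ms: ALLOW
  req#6 t=1ms: ALLOW
  req#7 t=2ms: ALLOW
  req#8 t=2ms: ALLOW
  req#9 t=2ms: DENY
  req#10 t=2ms: DENY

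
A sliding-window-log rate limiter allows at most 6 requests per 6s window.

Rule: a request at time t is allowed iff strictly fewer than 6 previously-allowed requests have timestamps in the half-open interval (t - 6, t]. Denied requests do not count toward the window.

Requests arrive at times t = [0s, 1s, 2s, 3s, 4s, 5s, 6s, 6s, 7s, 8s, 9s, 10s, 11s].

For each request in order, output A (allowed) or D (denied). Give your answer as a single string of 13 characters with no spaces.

Answer: AAAAAAADAAAAA

Derivation:
Tracking allowed requests in the window:
  req#1 t=0s: ALLOW
  req#2 t=1s: ALLOW
  req#3 t=2s: ALLOW
  req#4 t=3s: ALLOW
  req#5 t=4s: ALLOW
  req#6 t=5s: ALLOW
  req#7 t=6s: ALLOW
  req#8 t=6s: DENY
  req#9 t=7s: ALLOW
  req#10 t=8s: ALLOW
  req#11 t=9s: ALLOW
  req#12 t=10s: ALLOW
  req#13 t=11s: ALLOW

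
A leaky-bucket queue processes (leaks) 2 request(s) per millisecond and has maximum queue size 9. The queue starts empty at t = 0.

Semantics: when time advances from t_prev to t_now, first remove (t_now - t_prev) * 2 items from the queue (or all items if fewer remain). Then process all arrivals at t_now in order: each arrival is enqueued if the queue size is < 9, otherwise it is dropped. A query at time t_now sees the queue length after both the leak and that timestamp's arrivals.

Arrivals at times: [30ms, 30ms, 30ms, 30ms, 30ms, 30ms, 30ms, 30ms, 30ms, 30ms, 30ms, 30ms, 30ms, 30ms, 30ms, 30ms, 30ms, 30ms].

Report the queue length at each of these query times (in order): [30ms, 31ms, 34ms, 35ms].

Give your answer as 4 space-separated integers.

Answer: 9 7 1 0

Derivation:
Queue lengths at query times:
  query t=30ms: backlog = 9
  query t=31ms: backlog = 7
  query t=34ms: backlog = 1
  query t=35ms: backlog = 0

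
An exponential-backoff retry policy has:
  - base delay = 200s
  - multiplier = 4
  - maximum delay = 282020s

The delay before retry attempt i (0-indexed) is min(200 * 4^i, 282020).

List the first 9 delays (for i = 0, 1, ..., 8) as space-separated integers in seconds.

Computing each delay:
  i=0: min(200*4^0, 282020) = 200
  i=1: min(200*4^1, 282020) = 800
  i=2: min(200*4^2, 282020) = 3200
  i=3: min(200*4^3, 282020) = 12800
  i=4: min(200*4^4, 282020) = 51200
  i=5: min(200*4^5, 282020) = 204800
  i=6: min(200*4^6, 282020) = 282020
  i=7: min(200*4^7, 282020) = 282020
  i=8: min(200*4^8, 282020) = 282020

Answer: 200 800 3200 12800 51200 204800 282020 282020 282020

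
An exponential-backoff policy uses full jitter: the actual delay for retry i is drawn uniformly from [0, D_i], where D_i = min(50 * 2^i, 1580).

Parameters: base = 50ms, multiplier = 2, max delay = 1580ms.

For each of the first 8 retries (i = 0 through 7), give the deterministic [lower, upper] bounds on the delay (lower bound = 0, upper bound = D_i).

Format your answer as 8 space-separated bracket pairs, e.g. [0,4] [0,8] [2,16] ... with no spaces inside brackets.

Answer: [0,50] [0,100] [0,200] [0,400] [0,800] [0,1580] [0,1580] [0,1580]

Derivation:
Computing bounds per retry:
  i=0: D_i=min(50*2^0,1580)=50, bounds=[0,50]
  i=1: D_i=min(50*2^1,1580)=100, bounds=[0,100]
  i=2: D_i=min(50*2^2,1580)=200, bounds=[0,200]
  i=3: D_i=min(50*2^3,1580)=400, bounds=[0,400]
  i=4: D_i=min(50*2^4,1580)=800, bounds=[0,800]
  i=5: D_i=min(50*2^5,1580)=1580, bounds=[0,1580]
  i=6: D_i=min(50*2^6,1580)=1580, bounds=[0,1580]
  i=7: D_i=min(50*2^7,1580)=1580, bounds=[0,1580]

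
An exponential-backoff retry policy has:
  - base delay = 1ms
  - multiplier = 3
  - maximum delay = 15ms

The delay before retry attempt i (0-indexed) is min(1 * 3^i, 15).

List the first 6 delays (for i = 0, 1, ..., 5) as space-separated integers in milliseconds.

Computing each delay:
  i=0: min(1*3^0, 15) = 1
  i=1: min(1*3^1, 15) = 3
  i=2: min(1*3^2, 15) = 9
  i=3: min(1*3^3, 15) = 15
  i=4: min(1*3^4, 15) = 15
  i=5: min(1*3^5, 15) = 15

Answer: 1 3 9 15 15 15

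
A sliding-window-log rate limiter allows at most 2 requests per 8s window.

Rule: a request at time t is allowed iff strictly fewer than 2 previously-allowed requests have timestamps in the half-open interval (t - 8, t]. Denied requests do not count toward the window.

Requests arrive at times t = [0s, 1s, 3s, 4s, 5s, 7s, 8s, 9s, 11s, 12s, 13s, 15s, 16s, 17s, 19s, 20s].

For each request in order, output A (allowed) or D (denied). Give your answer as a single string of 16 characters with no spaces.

Tracking allowed requests in the window:
  req#1 t=0s: ALLOW
  req#2 t=1s: ALLOW
  req#3 t=3s: DENY
  req#4 t=4s: DENY
  req#5 t=5s: DENY
  req#6 t=7s: DENY
  req#7 t=8s: ALLOW
  req#8 t=9s: ALLOW
  req#9 t=11s: DENY
  req#10 t=12s: DENY
  req#11 t=13s: DENY
  req#12 t=15s: DENY
  req#13 t=16s: ALLOW
  req#14 t=17s: ALLOW
  req#15 t=19s: DENY
  req#16 t=20s: DENY

Answer: AADDDDAADDDDAADD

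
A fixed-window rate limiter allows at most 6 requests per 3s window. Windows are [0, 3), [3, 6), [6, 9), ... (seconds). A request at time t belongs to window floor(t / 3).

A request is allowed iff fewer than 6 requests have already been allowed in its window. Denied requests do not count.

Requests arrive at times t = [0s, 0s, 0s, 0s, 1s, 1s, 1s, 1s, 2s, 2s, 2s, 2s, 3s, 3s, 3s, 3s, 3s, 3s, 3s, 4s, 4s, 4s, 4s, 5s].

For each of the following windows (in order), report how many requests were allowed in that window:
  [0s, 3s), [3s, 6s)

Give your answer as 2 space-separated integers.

Processing requests:
  req#1 t=0s (window 0): ALLOW
  req#2 t=0s (window 0): ALLOW
  req#3 t=0s (window 0): ALLOW
  req#4 t=0s (window 0): ALLOW
  req#5 t=1s (window 0): ALLOW
  req#6 t=1s (window 0): ALLOW
  req#7 t=1s (window 0): DENY
  req#8 t=1s (window 0): DENY
  req#9 t=2s (window 0): DENY
  req#10 t=2s (window 0): DENY
  req#11 t=2s (window 0): DENY
  req#12 t=2s (window 0): DENY
  req#13 t=3s (window 1): ALLOW
  req#14 t=3s (window 1): ALLOW
  req#15 t=3s (window 1): ALLOW
  req#16 t=3s (window 1): ALLOW
  req#17 t=3s (window 1): ALLOW
  req#18 t=3s (window 1): ALLOW
  req#19 t=3s (window 1): DENY
  req#20 t=4s (window 1): DENY
  req#21 t=4s (window 1): DENY
  req#22 t=4s (window 1): DENY
  req#23 t=4s (window 1): DENY
  req#24 t=5s (window 1): DENY

Allowed counts by window: 6 6

Answer: 6 6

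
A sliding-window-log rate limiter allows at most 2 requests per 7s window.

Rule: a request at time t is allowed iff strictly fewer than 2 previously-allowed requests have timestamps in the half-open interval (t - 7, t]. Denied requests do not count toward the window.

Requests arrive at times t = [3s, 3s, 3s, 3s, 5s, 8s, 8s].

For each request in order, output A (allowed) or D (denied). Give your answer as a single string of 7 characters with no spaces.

Answer: AADDDDD

Derivation:
Tracking allowed requests in the window:
  req#1 t=3s: ALLOW
  req#2 t=3s: ALLOW
  req#3 t=3s: DENY
  req#4 t=3s: DENY
  req#5 t=5s: DENY
  req#6 t=8s: DENY
  req#7 t=8s: DENY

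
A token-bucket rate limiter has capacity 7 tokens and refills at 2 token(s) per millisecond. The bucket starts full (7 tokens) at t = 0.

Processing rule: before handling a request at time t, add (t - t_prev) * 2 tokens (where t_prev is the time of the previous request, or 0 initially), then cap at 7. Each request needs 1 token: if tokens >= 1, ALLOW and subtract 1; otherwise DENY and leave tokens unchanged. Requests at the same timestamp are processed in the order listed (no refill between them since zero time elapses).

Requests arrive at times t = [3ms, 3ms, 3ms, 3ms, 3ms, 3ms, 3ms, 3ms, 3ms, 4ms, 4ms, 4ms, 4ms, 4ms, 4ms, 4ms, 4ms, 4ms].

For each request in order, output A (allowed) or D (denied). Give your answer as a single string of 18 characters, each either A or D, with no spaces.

Simulating step by step:
  req#1 t=3ms: ALLOW
  req#2 t=3ms: ALLOW
  req#3 t=3ms: ALLOW
  req#4 t=3ms: ALLOW
  req#5 t=3ms: ALLOW
  req#6 t=3ms: ALLOW
  req#7 t=3ms: ALLOW
  req#8 t=3ms: DENY
  req#9 t=3ms: DENY
  req#10 t=4ms: ALLOW
  req#11 t=4ms: ALLOW
  req#12 t=4ms: DENY
  req#13 t=4ms: DENY
  req#14 t=4ms: DENY
  req#15 t=4ms: DENY
  req#16 t=4ms: DENY
  req#17 t=4ms: DENY
  req#18 t=4ms: DENY

Answer: AAAAAAADDAADDDDDDD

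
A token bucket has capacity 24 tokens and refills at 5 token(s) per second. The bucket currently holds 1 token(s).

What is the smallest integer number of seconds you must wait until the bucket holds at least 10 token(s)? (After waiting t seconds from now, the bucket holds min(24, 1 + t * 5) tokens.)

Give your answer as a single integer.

Answer: 2

Derivation:
Need 1 + t * 5 >= 10, so t >= 9/5.
Smallest integer t = ceil(9/5) = 2.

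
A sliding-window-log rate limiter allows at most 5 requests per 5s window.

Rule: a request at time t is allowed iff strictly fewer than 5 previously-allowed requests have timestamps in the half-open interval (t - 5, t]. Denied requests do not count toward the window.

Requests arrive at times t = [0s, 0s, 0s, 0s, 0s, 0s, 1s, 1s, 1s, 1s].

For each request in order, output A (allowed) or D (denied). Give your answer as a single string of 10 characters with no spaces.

Tracking allowed requests in the window:
  req#1 t=0s: ALLOW
  req#2 t=0s: ALLOW
  req#3 t=0s: ALLOW
  req#4 t=0s: ALLOW
  req#5 t=0s: ALLOW
  req#6 t=0s: DENY
  req#7 t=1s: DENY
  req#8 t=1s: DENY
  req#9 t=1s: DENY
  req#10 t=1s: DENY

Answer: AAAAADDDDD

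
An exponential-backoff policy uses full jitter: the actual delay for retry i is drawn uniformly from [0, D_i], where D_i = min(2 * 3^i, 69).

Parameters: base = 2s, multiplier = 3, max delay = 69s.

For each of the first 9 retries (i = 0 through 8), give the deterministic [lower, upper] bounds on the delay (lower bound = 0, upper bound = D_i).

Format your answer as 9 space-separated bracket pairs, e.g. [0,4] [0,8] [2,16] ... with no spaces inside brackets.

Answer: [0,2] [0,6] [0,18] [0,54] [0,69] [0,69] [0,69] [0,69] [0,69]

Derivation:
Computing bounds per retry:
  i=0: D_i=min(2*3^0,69)=2, bounds=[0,2]
  i=1: D_i=min(2*3^1,69)=6, bounds=[0,6]
  i=2: D_i=min(2*3^2,69)=18, bounds=[0,18]
  i=3: D_i=min(2*3^3,69)=54, bounds=[0,54]
  i=4: D_i=min(2*3^4,69)=69, bounds=[0,69]
  i=5: D_i=min(2*3^5,69)=69, bounds=[0,69]
  i=6: D_i=min(2*3^6,69)=69, bounds=[0,69]
  i=7: D_i=min(2*3^7,69)=69, bounds=[0,69]
  i=8: D_i=min(2*3^8,69)=69, bounds=[0,69]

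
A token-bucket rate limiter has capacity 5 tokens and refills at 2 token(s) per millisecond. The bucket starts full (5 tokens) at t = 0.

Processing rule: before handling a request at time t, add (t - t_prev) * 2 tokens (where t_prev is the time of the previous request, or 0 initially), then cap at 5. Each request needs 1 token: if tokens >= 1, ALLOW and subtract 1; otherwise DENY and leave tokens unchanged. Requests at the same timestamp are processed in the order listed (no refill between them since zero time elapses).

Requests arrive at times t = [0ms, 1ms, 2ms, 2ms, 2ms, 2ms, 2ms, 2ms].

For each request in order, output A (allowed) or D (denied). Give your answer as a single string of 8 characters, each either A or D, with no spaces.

Simulating step by step:
  req#1 t=0ms: ALLOW
  req#2 t=1ms: ALLOW
  req#3 t=2ms: ALLOW
  req#4 t=2ms: ALLOW
  req#5 t=2ms: ALLOW
  req#6 t=2ms: ALLOW
  req#7 t=2ms: ALLOW
  req#8 t=2ms: DENY

Answer: AAAAAAAD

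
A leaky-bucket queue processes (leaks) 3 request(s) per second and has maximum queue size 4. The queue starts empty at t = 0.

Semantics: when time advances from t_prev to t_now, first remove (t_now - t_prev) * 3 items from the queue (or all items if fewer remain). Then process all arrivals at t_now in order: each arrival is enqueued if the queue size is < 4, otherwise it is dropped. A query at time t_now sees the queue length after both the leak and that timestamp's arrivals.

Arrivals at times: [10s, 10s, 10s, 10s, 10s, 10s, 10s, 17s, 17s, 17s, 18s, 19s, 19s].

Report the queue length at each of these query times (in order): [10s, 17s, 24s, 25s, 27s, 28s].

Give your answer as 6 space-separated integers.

Queue lengths at query times:
  query t=10s: backlog = 4
  query t=17s: backlog = 3
  query t=24s: backlog = 0
  query t=25s: backlog = 0
  query t=27s: backlog = 0
  query t=28s: backlog = 0

Answer: 4 3 0 0 0 0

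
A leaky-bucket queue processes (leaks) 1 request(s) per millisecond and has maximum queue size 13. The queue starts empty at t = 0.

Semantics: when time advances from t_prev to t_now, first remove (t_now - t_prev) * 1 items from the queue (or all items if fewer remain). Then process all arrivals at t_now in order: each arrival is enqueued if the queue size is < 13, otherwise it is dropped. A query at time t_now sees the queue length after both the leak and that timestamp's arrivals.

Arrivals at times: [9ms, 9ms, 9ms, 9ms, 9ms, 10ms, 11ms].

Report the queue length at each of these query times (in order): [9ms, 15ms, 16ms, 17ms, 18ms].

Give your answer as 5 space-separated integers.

Queue lengths at query times:
  query t=9ms: backlog = 5
  query t=15ms: backlog = 1
  query t=16ms: backlog = 0
  query t=17ms: backlog = 0
  query t=18ms: backlog = 0

Answer: 5 1 0 0 0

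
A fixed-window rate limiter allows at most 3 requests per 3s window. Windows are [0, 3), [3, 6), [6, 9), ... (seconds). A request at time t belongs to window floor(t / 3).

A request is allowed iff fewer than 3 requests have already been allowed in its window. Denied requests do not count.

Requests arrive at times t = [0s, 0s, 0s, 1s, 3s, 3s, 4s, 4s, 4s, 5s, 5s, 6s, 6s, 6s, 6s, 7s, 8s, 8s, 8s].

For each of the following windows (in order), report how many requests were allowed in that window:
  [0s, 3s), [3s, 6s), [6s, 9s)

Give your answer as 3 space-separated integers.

Answer: 3 3 3

Derivation:
Processing requests:
  req#1 t=0s (window 0): ALLOW
  req#2 t=0s (window 0): ALLOW
  req#3 t=0s (window 0): ALLOW
  req#4 t=1s (window 0): DENY
  req#5 t=3s (window 1): ALLOW
  req#6 t=3s (window 1): ALLOW
  req#7 t=4s (window 1): ALLOW
  req#8 t=4s (window 1): DENY
  req#9 t=4s (window 1): DENY
  req#10 t=5s (window 1): DENY
  req#11 t=5s (window 1): DENY
  req#12 t=6s (window 2): ALLOW
  req#13 t=6s (window 2): ALLOW
  req#14 t=6s (window 2): ALLOW
  req#15 t=6s (window 2): DENY
  req#16 t=7s (window 2): DENY
  req#17 t=8s (window 2): DENY
  req#18 t=8s (window 2): DENY
  req#19 t=8s (window 2): DENY

Allowed counts by window: 3 3 3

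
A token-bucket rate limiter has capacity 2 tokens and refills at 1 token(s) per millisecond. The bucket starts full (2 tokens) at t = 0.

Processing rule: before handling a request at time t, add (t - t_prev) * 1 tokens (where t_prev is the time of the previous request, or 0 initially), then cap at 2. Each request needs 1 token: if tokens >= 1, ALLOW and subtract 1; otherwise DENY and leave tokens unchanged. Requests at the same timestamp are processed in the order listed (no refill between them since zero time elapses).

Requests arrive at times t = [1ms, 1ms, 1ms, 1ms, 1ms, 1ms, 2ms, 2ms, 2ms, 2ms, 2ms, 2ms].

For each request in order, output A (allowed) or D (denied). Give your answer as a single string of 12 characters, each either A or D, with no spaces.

Answer: AADDDDADDDDD

Derivation:
Simulating step by step:
  req#1 t=1ms: ALLOW
  req#2 t=1ms: ALLOW
  req#3 t=1ms: DENY
  req#4 t=1ms: DENY
  req#5 t=1ms: DENY
  req#6 t=1ms: DENY
  req#7 t=2ms: ALLOW
  req#8 t=2ms: DENY
  req#9 t=2ms: DENY
  req#10 t=2ms: DENY
  req#11 t=2ms: DENY
  req#12 t=2ms: DENY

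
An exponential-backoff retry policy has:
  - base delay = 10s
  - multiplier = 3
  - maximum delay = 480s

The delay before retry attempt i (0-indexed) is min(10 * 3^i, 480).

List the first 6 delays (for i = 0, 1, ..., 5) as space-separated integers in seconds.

Answer: 10 30 90 270 480 480

Derivation:
Computing each delay:
  i=0: min(10*3^0, 480) = 10
  i=1: min(10*3^1, 480) = 30
  i=2: min(10*3^2, 480) = 90
  i=3: min(10*3^3, 480) = 270
  i=4: min(10*3^4, 480) = 480
  i=5: min(10*3^5, 480) = 480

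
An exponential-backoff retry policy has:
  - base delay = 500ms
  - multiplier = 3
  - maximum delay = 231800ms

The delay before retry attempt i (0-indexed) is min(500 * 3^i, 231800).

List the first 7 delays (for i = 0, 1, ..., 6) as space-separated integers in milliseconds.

Computing each delay:
  i=0: min(500*3^0, 231800) = 500
  i=1: min(500*3^1, 231800) = 1500
  i=2: min(500*3^2, 231800) = 4500
  i=3: min(500*3^3, 231800) = 13500
  i=4: min(500*3^4, 231800) = 40500
  i=5: min(500*3^5, 231800) = 121500
  i=6: min(500*3^6, 231800) = 231800

Answer: 500 1500 4500 13500 40500 121500 231800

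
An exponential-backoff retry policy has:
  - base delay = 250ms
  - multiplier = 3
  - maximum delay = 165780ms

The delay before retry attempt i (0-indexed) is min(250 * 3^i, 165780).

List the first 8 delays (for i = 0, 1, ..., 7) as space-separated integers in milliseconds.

Answer: 250 750 2250 6750 20250 60750 165780 165780

Derivation:
Computing each delay:
  i=0: min(250*3^0, 165780) = 250
  i=1: min(250*3^1, 165780) = 750
  i=2: min(250*3^2, 165780) = 2250
  i=3: min(250*3^3, 165780) = 6750
  i=4: min(250*3^4, 165780) = 20250
  i=5: min(250*3^5, 165780) = 60750
  i=6: min(250*3^6, 165780) = 165780
  i=7: min(250*3^7, 165780) = 165780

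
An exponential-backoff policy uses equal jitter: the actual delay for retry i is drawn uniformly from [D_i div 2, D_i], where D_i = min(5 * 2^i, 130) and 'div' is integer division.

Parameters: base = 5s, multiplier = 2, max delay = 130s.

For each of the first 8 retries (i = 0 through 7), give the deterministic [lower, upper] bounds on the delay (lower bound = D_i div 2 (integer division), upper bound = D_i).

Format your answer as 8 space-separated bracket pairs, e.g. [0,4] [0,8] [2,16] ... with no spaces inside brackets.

Answer: [2,5] [5,10] [10,20] [20,40] [40,80] [65,130] [65,130] [65,130]

Derivation:
Computing bounds per retry:
  i=0: D_i=min(5*2^0,130)=5, bounds=[2,5]
  i=1: D_i=min(5*2^1,130)=10, bounds=[5,10]
  i=2: D_i=min(5*2^2,130)=20, bounds=[10,20]
  i=3: D_i=min(5*2^3,130)=40, bounds=[20,40]
  i=4: D_i=min(5*2^4,130)=80, bounds=[40,80]
  i=5: D_i=min(5*2^5,130)=130, bounds=[65,130]
  i=6: D_i=min(5*2^6,130)=130, bounds=[65,130]
  i=7: D_i=min(5*2^7,130)=130, bounds=[65,130]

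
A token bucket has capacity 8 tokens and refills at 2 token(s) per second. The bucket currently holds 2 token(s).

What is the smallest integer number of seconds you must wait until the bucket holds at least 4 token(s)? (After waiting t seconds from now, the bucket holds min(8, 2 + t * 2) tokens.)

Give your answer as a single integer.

Need 2 + t * 2 >= 4, so t >= 2/2.
Smallest integer t = ceil(2/2) = 1.

Answer: 1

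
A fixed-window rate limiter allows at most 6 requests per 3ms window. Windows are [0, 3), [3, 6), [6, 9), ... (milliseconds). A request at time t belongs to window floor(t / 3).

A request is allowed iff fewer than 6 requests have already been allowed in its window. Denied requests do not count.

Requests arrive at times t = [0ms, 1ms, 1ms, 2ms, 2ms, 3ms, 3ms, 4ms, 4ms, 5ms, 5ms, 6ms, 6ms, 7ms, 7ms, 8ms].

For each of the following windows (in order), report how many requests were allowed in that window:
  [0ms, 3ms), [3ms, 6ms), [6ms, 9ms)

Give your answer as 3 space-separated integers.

Answer: 5 6 5

Derivation:
Processing requests:
  req#1 t=0ms (window 0): ALLOW
  req#2 t=1ms (window 0): ALLOW
  req#3 t=1ms (window 0): ALLOW
  req#4 t=2ms (window 0): ALLOW
  req#5 t=2ms (window 0): ALLOW
  req#6 t=3ms (window 1): ALLOW
  req#7 t=3ms (window 1): ALLOW
  req#8 t=4ms (window 1): ALLOW
  req#9 t=4ms (window 1): ALLOW
  req#10 t=5ms (window 1): ALLOW
  req#11 t=5ms (window 1): ALLOW
  req#12 t=6ms (window 2): ALLOW
  req#13 t=6ms (window 2): ALLOW
  req#14 t=7ms (window 2): ALLOW
  req#15 t=7ms (window 2): ALLOW
  req#16 t=8ms (window 2): ALLOW

Allowed counts by window: 5 6 5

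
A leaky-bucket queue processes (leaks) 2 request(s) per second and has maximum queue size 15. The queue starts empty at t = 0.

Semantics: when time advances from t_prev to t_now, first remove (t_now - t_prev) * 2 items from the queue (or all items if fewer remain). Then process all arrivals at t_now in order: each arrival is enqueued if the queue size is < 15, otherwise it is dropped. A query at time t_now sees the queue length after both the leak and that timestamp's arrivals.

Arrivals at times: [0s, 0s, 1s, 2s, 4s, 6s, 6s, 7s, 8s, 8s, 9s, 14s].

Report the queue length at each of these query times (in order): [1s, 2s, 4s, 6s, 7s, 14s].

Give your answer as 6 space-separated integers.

Queue lengths at query times:
  query t=1s: backlog = 1
  query t=2s: backlog = 1
  query t=4s: backlog = 1
  query t=6s: backlog = 2
  query t=7s: backlog = 1
  query t=14s: backlog = 1

Answer: 1 1 1 2 1 1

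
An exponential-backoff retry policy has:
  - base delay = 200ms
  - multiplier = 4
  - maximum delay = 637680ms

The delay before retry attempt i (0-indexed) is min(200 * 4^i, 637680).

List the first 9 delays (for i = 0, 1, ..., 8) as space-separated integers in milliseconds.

Computing each delay:
  i=0: min(200*4^0, 637680) = 200
  i=1: min(200*4^1, 637680) = 800
  i=2: min(200*4^2, 637680) = 3200
  i=3: min(200*4^3, 637680) = 12800
  i=4: min(200*4^4, 637680) = 51200
  i=5: min(200*4^5, 637680) = 204800
  i=6: min(200*4^6, 637680) = 637680
  i=7: min(200*4^7, 637680) = 637680
  i=8: min(200*4^8, 637680) = 637680

Answer: 200 800 3200 12800 51200 204800 637680 637680 637680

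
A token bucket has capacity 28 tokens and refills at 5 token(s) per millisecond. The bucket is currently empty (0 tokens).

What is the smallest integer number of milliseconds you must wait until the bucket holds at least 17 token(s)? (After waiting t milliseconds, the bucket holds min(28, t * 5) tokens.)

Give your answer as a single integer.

Answer: 4

Derivation:
Need t * 5 >= 17, so t >= 17/5.
Smallest integer t = ceil(17/5) = 4.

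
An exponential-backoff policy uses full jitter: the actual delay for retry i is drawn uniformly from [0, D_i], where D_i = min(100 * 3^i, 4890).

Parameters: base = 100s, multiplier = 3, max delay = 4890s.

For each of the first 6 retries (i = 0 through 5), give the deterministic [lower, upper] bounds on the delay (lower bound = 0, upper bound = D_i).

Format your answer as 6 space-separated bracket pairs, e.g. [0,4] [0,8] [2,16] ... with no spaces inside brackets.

Computing bounds per retry:
  i=0: D_i=min(100*3^0,4890)=100, bounds=[0,100]
  i=1: D_i=min(100*3^1,4890)=300, bounds=[0,300]
  i=2: D_i=min(100*3^2,4890)=900, bounds=[0,900]
  i=3: D_i=min(100*3^3,4890)=2700, bounds=[0,2700]
  i=4: D_i=min(100*3^4,4890)=4890, bounds=[0,4890]
  i=5: D_i=min(100*3^5,4890)=4890, bounds=[0,4890]

Answer: [0,100] [0,300] [0,900] [0,2700] [0,4890] [0,4890]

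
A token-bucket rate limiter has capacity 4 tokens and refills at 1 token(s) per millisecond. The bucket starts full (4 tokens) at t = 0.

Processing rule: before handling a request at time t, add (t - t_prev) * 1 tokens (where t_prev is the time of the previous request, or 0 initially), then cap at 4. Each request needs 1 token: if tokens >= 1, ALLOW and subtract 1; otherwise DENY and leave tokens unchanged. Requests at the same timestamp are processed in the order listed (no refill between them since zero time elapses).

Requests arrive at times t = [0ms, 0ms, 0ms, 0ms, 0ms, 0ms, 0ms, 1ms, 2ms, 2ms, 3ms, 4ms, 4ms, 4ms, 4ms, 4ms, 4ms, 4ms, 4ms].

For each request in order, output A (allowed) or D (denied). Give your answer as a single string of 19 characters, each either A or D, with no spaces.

Answer: AAAADDDAADAADDDDDDD

Derivation:
Simulating step by step:
  req#1 t=0ms: ALLOW
  req#2 t=0ms: ALLOW
  req#3 t=0ms: ALLOW
  req#4 t=0ms: ALLOW
  req#5 t=0ms: DENY
  req#6 t=0ms: DENY
  req#7 t=0ms: DENY
  req#8 t=1ms: ALLOW
  req#9 t=2ms: ALLOW
  req#10 t=2ms: DENY
  req#11 t=3ms: ALLOW
  req#12 t=4ms: ALLOW
  req#13 t=4ms: DENY
  req#14 t=4ms: DENY
  req#15 t=4ms: DENY
  req#16 t=4ms: DENY
  req#17 t=4ms: DENY
  req#18 t=4ms: DENY
  req#19 t=4ms: DENY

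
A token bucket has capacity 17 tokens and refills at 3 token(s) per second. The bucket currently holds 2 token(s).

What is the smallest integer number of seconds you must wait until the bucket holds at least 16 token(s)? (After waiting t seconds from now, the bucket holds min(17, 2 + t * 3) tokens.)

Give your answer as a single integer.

Answer: 5

Derivation:
Need 2 + t * 3 >= 16, so t >= 14/3.
Smallest integer t = ceil(14/3) = 5.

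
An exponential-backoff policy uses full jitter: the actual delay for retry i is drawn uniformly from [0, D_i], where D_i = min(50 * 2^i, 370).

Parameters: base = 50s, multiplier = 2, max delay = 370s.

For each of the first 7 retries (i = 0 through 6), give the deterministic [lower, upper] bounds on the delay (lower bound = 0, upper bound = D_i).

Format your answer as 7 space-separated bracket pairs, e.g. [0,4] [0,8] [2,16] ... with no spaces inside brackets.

Computing bounds per retry:
  i=0: D_i=min(50*2^0,370)=50, bounds=[0,50]
  i=1: D_i=min(50*2^1,370)=100, bounds=[0,100]
  i=2: D_i=min(50*2^2,370)=200, bounds=[0,200]
  i=3: D_i=min(50*2^3,370)=370, bounds=[0,370]
  i=4: D_i=min(50*2^4,370)=370, bounds=[0,370]
  i=5: D_i=min(50*2^5,370)=370, bounds=[0,370]
  i=6: D_i=min(50*2^6,370)=370, bounds=[0,370]

Answer: [0,50] [0,100] [0,200] [0,370] [0,370] [0,370] [0,370]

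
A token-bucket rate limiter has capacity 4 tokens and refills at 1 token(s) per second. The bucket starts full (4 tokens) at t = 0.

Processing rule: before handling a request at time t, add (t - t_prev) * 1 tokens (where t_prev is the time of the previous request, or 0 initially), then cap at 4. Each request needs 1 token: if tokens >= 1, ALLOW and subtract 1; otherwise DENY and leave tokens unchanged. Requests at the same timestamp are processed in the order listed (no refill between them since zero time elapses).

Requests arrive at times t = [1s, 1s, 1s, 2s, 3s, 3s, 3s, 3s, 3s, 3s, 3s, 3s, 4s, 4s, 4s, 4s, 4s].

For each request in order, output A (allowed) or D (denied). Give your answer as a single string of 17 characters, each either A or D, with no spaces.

Answer: AAAAAADDDDDDADDDD

Derivation:
Simulating step by step:
  req#1 t=1s: ALLOW
  req#2 t=1s: ALLOW
  req#3 t=1s: ALLOW
  req#4 t=2s: ALLOW
  req#5 t=3s: ALLOW
  req#6 t=3s: ALLOW
  req#7 t=3s: DENY
  req#8 t=3s: DENY
  req#9 t=3s: DENY
  req#10 t=3s: DENY
  req#11 t=3s: DENY
  req#12 t=3s: DENY
  req#13 t=4s: ALLOW
  req#14 t=4s: DENY
  req#15 t=4s: DENY
  req#16 t=4s: DENY
  req#17 t=4s: DENY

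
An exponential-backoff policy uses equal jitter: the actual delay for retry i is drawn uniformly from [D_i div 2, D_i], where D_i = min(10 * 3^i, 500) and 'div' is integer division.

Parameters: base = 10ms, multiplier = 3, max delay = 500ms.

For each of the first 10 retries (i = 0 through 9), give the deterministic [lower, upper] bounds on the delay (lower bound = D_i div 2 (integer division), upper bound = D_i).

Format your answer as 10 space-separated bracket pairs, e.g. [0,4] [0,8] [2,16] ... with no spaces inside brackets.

Answer: [5,10] [15,30] [45,90] [135,270] [250,500] [250,500] [250,500] [250,500] [250,500] [250,500]

Derivation:
Computing bounds per retry:
  i=0: D_i=min(10*3^0,500)=10, bounds=[5,10]
  i=1: D_i=min(10*3^1,500)=30, bounds=[15,30]
  i=2: D_i=min(10*3^2,500)=90, bounds=[45,90]
  i=3: D_i=min(10*3^3,500)=270, bounds=[135,270]
  i=4: D_i=min(10*3^4,500)=500, bounds=[250,500]
  i=5: D_i=min(10*3^5,500)=500, bounds=[250,500]
  i=6: D_i=min(10*3^6,500)=500, bounds=[250,500]
  i=7: D_i=min(10*3^7,500)=500, bounds=[250,500]
  i=8: D_i=min(10*3^8,500)=500, bounds=[250,500]
  i=9: D_i=min(10*3^9,500)=500, bounds=[250,500]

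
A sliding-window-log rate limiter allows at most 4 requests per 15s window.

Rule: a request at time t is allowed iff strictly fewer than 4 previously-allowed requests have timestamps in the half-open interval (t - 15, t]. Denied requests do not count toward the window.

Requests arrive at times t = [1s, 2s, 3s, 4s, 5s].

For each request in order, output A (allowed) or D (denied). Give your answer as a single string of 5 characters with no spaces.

Tracking allowed requests in the window:
  req#1 t=1s: ALLOW
  req#2 t=2s: ALLOW
  req#3 t=3s: ALLOW
  req#4 t=4s: ALLOW
  req#5 t=5s: DENY

Answer: AAAAD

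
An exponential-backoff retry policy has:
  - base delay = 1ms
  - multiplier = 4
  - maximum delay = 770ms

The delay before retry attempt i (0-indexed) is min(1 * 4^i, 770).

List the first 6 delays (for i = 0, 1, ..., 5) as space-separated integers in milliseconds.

Answer: 1 4 16 64 256 770

Derivation:
Computing each delay:
  i=0: min(1*4^0, 770) = 1
  i=1: min(1*4^1, 770) = 4
  i=2: min(1*4^2, 770) = 16
  i=3: min(1*4^3, 770) = 64
  i=4: min(1*4^4, 770) = 256
  i=5: min(1*4^5, 770) = 770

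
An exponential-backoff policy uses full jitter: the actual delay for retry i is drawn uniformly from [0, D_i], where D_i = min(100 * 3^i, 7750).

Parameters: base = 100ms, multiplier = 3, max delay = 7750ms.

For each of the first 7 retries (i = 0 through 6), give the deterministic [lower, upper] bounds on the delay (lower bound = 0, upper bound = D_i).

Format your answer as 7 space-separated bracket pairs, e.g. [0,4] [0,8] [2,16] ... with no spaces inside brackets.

Computing bounds per retry:
  i=0: D_i=min(100*3^0,7750)=100, bounds=[0,100]
  i=1: D_i=min(100*3^1,7750)=300, bounds=[0,300]
  i=2: D_i=min(100*3^2,7750)=900, bounds=[0,900]
  i=3: D_i=min(100*3^3,7750)=2700, bounds=[0,2700]
  i=4: D_i=min(100*3^4,7750)=7750, bounds=[0,7750]
  i=5: D_i=min(100*3^5,7750)=7750, bounds=[0,7750]
  i=6: D_i=min(100*3^6,7750)=7750, bounds=[0,7750]

Answer: [0,100] [0,300] [0,900] [0,2700] [0,7750] [0,7750] [0,7750]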